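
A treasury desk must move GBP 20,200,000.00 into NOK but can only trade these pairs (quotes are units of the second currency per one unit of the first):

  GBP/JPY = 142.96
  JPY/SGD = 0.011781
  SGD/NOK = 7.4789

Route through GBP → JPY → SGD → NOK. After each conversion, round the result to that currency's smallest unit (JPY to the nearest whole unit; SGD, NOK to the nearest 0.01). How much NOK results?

NOK 254,440,236.89

GBP 20,200,000.00 × 142.96 = JPY 2,887,792,000
JPY 2,887,792,000 × 0.011781 = SGD 34,021,077.55
SGD 34,021,077.55 × 7.4789 = NOK 254,440,236.89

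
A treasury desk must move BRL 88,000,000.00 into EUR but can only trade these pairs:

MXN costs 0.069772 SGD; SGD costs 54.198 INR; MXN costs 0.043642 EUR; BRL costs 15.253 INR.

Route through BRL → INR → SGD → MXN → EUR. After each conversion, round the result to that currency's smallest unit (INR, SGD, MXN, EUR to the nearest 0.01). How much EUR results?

EUR 15,490,953.65

BRL 88,000,000.00 × 15.253 = INR 1,342,264,000.00
INR 1,342,264,000.00 ÷ 54.198 = SGD 24,765,932.32
SGD 24,765,932.32 ÷ 0.069772 = MXN 354,955,172.85
MXN 354,955,172.85 × 0.043642 = EUR 15,490,953.65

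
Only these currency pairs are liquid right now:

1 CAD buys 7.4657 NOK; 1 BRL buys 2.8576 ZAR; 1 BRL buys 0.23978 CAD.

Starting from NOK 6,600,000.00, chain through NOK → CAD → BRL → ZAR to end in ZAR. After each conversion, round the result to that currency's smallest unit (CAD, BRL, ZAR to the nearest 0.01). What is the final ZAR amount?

ZAR 10,535,663.24

NOK 6,600,000.00 ÷ 7.4657 = CAD 884,043.02
CAD 884,043.02 ÷ 0.23978 = BRL 3,686,892.23
BRL 3,686,892.23 × 2.8576 = ZAR 10,535,663.24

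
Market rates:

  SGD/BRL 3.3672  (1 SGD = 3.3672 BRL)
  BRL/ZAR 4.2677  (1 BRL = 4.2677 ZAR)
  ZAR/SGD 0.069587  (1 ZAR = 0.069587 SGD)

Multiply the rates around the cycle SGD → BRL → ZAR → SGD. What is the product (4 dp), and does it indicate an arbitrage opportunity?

Around SGD → BRL → ZAR → SGD: 1 × 3.3672 × 4.2677 × 0.069587 = 0.999979
Product ≈ 1 (deviation 0.002%, within rounding noise).

1.0000 (no arbitrage)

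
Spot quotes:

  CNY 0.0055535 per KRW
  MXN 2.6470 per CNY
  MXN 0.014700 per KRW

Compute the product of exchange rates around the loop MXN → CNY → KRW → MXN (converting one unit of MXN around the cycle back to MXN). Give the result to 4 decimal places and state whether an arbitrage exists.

1.0000 (no arbitrage)

Around MXN → CNY → KRW → MXN: 1 ÷ 2.6470 ÷ 0.0055535 × 0.014700 = 0.999992
Product ≈ 1 (deviation 0.001%, within rounding noise).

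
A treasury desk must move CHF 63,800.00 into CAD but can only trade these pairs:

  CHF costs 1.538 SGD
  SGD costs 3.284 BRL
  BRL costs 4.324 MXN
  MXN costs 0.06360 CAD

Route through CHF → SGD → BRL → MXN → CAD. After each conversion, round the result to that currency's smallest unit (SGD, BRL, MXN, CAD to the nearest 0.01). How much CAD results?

CAD 88,618.21

CHF 63,800.00 × 1.538 = SGD 98,124.40
SGD 98,124.40 × 3.284 = BRL 322,240.53
BRL 322,240.53 × 4.324 = MXN 1,393,368.05
MXN 1,393,368.05 × 0.06360 = CAD 88,618.21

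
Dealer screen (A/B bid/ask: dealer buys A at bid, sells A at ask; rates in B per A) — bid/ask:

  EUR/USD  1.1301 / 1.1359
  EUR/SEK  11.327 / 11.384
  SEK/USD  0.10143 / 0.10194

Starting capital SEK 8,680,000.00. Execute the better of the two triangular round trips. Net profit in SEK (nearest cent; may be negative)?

Best loop SEK → USD → EUR → SEK:
SEK 8,680,000.00 × 0.10143 (sell SEK at bid) = USD 880,412.40
USD 880,412.40 ÷ 1.1359 (buy EUR at ask) = EUR 775,079.14
EUR 775,079.14 × 11.327 (sell EUR at bid) = SEK 8,779,321.47

Net profit: SEK 99,321.47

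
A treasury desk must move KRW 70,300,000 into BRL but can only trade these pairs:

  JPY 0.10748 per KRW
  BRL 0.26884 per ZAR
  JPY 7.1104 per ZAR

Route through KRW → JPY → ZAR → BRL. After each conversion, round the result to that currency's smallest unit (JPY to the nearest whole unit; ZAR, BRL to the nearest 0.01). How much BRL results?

BRL 285,681.97

KRW 70,300,000 × 0.10748 = JPY 7,555,844
JPY 7,555,844 ÷ 7.1104 = ZAR 1,062,646.83
ZAR 1,062,646.83 × 0.26884 = BRL 285,681.97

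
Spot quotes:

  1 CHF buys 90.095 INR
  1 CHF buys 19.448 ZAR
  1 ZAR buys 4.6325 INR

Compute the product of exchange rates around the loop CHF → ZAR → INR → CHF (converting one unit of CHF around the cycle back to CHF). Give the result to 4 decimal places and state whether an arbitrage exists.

Around CHF → ZAR → INR → CHF: 1 × 19.448 × 4.6325 ÷ 90.095 = 0.999976
Product ≈ 1 (deviation 0.002%, within rounding noise).

1.0000 (no arbitrage)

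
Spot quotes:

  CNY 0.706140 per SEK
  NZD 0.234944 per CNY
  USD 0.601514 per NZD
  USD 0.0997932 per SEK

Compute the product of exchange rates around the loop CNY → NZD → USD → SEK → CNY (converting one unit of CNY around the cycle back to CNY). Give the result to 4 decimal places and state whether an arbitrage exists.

1.0000 (no arbitrage)

Around CNY → NZD → USD → SEK → CNY: 1 × 0.234944 × 0.601514 ÷ 0.0997932 × 0.706140 = 1.000000
Product ≈ 1 (deviation 0.000%, within rounding noise).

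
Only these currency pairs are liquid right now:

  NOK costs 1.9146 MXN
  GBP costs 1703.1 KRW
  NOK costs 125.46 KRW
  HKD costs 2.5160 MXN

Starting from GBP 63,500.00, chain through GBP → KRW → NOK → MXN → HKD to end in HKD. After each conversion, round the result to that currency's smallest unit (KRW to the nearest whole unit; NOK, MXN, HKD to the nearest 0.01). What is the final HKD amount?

GBP 63,500.00 × 1703.1 = KRW 108,146,850
KRW 108,146,850 ÷ 125.46 = NOK 862,002.63
NOK 862,002.63 × 1.9146 = MXN 1,650,390.24
MXN 1,650,390.24 ÷ 2.5160 = HKD 655,957.97

HKD 655,957.97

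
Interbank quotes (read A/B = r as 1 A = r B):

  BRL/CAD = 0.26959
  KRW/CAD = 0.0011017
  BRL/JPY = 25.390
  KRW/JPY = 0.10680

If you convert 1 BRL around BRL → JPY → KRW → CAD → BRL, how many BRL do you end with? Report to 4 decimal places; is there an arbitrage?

0.9715 (arbitrage exists)

Around BRL → JPY → KRW → CAD → BRL: 1 × 25.390 ÷ 0.10680 × 0.0011017 ÷ 0.26959 = 0.971518
Product < 1; profitable direction is BRL → CAD → KRW → JPY → BRL.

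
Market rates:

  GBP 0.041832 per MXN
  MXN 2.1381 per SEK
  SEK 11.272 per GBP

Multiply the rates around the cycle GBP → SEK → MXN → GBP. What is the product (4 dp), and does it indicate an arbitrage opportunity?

Around GBP → SEK → MXN → GBP: 1 × 11.272 × 2.1381 × 0.041832 = 1.008179
Product > 1; profitable direction is GBP → SEK → MXN → GBP.

1.0082 (arbitrage exists)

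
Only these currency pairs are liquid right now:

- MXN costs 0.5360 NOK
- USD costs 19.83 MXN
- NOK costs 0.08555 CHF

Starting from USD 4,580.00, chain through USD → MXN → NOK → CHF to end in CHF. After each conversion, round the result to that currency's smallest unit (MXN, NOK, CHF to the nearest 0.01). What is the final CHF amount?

CHF 4,164.60

USD 4,580.00 × 19.83 = MXN 90,821.40
MXN 90,821.40 × 0.5360 = NOK 48,680.27
NOK 48,680.27 × 0.08555 = CHF 4,164.60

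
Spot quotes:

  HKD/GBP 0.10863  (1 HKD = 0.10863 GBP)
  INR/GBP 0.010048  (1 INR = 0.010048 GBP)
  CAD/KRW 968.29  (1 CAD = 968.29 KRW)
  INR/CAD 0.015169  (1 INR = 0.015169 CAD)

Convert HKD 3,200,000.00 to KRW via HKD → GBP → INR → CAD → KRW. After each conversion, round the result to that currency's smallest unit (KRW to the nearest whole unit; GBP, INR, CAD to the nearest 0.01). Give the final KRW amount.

KRW 508,139,003

HKD 3,200,000.00 × 0.10863 = GBP 347,616.00
GBP 347,616.00 ÷ 0.010048 = INR 34,595,541.40
INR 34,595,541.40 × 0.015169 = CAD 524,779.77
CAD 524,779.77 × 968.29 = KRW 508,139,003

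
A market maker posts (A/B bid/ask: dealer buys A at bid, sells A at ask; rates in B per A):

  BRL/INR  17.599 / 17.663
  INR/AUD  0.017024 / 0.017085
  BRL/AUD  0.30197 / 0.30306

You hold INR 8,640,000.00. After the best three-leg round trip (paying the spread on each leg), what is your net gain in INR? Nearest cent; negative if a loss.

Net profit: INR 5,658.74

Best loop INR → BRL → AUD → INR:
INR 8,640,000.00 ÷ 17.663 (buy BRL at ask) = BRL 489,158.13
BRL 489,158.13 × 0.30197 (sell BRL at bid) = AUD 147,711.08
AUD 147,711.08 ÷ 0.017085 (buy INR at ask) = INR 8,645,658.74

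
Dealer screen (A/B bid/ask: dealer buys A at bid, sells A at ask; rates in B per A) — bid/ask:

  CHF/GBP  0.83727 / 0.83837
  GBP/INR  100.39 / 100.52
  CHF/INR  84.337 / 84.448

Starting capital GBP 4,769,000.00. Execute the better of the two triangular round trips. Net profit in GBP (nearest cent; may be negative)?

Best loop GBP → CHF → INR → GBP:
GBP 4,769,000.00 ÷ 0.83837 (buy CHF at ask) = CHF 5,688,419.19
CHF 5,688,419.19 × 84.337 (sell CHF at bid) = INR 479,744,209.60
INR 479,744,209.60 ÷ 100.52 (buy GBP at ask) = GBP 4,772,624.45

Net profit: GBP 3,624.45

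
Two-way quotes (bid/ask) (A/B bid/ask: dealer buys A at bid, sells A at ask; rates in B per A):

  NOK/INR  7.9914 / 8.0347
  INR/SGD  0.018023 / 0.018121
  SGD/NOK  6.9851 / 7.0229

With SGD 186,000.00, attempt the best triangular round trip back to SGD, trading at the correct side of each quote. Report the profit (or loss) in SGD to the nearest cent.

Best loop SGD → NOK → INR → SGD:
SGD 186,000.00 × 6.9851 (sell SGD at bid) = NOK 1,299,228.60
NOK 1,299,228.60 × 7.9914 (sell NOK at bid) = INR 10,382,655.43
INR 10,382,655.43 × 0.018023 (sell INR at bid) = SGD 187,126.60

Net profit: SGD 1,126.60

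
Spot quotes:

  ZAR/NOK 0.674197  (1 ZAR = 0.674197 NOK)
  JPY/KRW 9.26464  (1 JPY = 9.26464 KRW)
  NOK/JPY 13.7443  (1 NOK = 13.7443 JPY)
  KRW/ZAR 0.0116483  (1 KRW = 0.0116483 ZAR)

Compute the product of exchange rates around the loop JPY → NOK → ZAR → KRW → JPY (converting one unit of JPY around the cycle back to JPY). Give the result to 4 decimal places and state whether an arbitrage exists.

1.0000 (no arbitrage)

Around JPY → NOK → ZAR → KRW → JPY: 1 ÷ 13.7443 ÷ 0.674197 ÷ 0.0116483 ÷ 9.26464 = 0.999999
Product ≈ 1 (deviation 0.000%, within rounding noise).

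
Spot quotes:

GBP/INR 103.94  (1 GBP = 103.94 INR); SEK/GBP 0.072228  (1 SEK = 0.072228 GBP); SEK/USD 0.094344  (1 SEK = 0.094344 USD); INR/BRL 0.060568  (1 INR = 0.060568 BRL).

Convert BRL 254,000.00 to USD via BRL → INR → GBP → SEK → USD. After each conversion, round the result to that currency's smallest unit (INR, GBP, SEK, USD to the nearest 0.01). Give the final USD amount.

BRL 254,000.00 ÷ 0.060568 = INR 4,193,633.60
INR 4,193,633.60 ÷ 103.94 = GBP 40,346.68
GBP 40,346.68 ÷ 0.072228 = SEK 558,601.65
SEK 558,601.65 × 0.094344 = USD 52,700.71

USD 52,700.71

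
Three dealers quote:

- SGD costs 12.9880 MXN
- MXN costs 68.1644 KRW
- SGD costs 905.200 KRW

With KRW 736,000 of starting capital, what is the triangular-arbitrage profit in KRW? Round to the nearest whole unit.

Profitable loop is KRW → MXN → SGD → KRW:
KRW 736,000 ÷ 68.1644 = MXN 10,797.43
MXN 10,797.43 ÷ 12.9880 = SGD 831.34
SGD 831.34 × 905.200 = KRW 752,528
Profit = KRW 752,528 − KRW 736,000

Profit: KRW 16,528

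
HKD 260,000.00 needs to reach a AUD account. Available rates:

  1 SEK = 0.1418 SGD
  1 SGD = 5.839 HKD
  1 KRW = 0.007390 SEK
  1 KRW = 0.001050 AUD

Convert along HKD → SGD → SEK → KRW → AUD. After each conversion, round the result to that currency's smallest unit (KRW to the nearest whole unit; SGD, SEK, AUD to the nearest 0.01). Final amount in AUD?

HKD 260,000.00 ÷ 5.839 = SGD 44,528.17
SGD 44,528.17 ÷ 0.1418 = SEK 314,020.94
SEK 314,020.94 ÷ 0.007390 = KRW 42,492,685
KRW 42,492,685 × 0.001050 = AUD 44,617.32

AUD 44,617.32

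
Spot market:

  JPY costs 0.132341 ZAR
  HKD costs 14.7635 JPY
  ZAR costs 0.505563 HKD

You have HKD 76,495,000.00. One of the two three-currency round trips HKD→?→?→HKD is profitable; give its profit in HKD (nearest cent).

Profitable loop is HKD → ZAR → JPY → HKD:
HKD 76,495,000.00 ÷ 0.505563 = ZAR 151,306,563.18
ZAR 151,306,563.18 ÷ 0.132341 = JPY 1,143,308,296
JPY 1,143,308,296 ÷ 14.7635 = HKD 77,441,548.13
Profit = HKD 77,441,548.13 − HKD 76,495,000.00

Profit: HKD 946,548.13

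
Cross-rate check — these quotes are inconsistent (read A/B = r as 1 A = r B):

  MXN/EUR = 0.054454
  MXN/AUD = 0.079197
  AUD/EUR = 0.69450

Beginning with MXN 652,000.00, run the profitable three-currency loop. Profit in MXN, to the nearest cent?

Profit: MXN 6,565.22

Profitable loop is MXN → AUD → EUR → MXN:
MXN 652,000.00 × 0.079197 = AUD 51,636.44
AUD 51,636.44 × 0.69450 = EUR 35,861.51
EUR 35,861.51 ÷ 0.054454 = MXN 658,565.22
Profit = MXN 658,565.22 − MXN 652,000.00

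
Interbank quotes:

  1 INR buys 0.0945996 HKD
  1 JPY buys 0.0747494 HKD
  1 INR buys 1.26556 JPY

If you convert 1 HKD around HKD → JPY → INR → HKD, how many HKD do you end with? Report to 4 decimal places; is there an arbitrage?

Around HKD → JPY → INR → HKD: 1 ÷ 0.0747494 ÷ 1.26556 × 0.0945996 = 0.999997
Product ≈ 1 (deviation 0.000%, within rounding noise).

1.0000 (no arbitrage)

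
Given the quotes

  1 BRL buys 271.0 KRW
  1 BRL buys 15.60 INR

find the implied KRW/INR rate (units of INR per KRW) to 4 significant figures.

KRW/INR = 0.05756

1 KRW ÷ 271.0 = 0.00369004 BRL
0.00369004 BRL × 15.60 = 0.0575646 INR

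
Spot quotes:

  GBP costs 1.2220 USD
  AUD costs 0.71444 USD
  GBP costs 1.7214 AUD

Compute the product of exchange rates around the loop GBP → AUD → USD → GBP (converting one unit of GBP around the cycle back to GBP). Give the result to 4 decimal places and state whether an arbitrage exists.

Around GBP → AUD → USD → GBP: 1 × 1.7214 × 0.71444 ÷ 1.2220 = 1.006413
Product > 1; profitable direction is GBP → AUD → USD → GBP.

1.0064 (arbitrage exists)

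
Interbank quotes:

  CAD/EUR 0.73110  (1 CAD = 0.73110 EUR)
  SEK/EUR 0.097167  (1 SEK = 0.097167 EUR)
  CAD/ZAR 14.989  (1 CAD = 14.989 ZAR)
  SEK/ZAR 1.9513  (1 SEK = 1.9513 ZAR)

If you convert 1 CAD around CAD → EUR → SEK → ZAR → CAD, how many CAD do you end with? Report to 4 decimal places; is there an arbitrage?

Around CAD → EUR → SEK → ZAR → CAD: 1 × 0.73110 ÷ 0.097167 × 1.9513 ÷ 14.989 = 0.979511
Product < 1; profitable direction is CAD → ZAR → SEK → EUR → CAD.

0.9795 (arbitrage exists)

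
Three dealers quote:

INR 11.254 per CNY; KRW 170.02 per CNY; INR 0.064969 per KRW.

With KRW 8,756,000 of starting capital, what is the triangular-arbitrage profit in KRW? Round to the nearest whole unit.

Profit: KRW 164,855

Profitable loop is KRW → CNY → INR → KRW:
KRW 8,756,000 ÷ 170.02 = CNY 51,499.82
CNY 51,499.82 × 11.254 = INR 579,579.01
INR 579,579.01 ÷ 0.064969 = KRW 8,920,855
Profit = KRW 8,920,855 − KRW 8,756,000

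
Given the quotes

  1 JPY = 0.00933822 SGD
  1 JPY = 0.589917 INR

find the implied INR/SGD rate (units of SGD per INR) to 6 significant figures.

INR/SGD = 0.0158297

1 INR ÷ 0.589917 = 1.69515 JPY
1.69515 JPY × 0.00933822 = 0.0158297 SGD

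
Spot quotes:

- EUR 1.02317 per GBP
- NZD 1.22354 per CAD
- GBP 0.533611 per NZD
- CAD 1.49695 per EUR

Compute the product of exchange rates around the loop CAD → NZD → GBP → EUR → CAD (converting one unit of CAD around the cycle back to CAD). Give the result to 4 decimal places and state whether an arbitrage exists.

Around CAD → NZD → GBP → EUR → CAD: 1 × 1.22354 × 0.533611 × 1.02317 × 1.49695 = 0.999995
Product ≈ 1 (deviation 0.000%, within rounding noise).

1.0000 (no arbitrage)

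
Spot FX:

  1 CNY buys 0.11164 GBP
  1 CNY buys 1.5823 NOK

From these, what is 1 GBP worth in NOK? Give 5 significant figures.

1 GBP ÷ 0.11164 = 8.95736 CNY
8.95736 CNY × 1.5823 = 14.1732 NOK

GBP/NOK = 14.173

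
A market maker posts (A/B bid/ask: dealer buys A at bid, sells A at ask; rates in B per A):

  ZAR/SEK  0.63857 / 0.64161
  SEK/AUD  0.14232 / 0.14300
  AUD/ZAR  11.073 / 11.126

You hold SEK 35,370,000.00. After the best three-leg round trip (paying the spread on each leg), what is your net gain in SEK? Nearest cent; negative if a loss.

Best loop SEK → AUD → ZAR → SEK:
SEK 35,370,000.00 × 0.14232 (sell SEK at bid) = AUD 5,033,858.40
AUD 5,033,858.40 × 11.073 (sell AUD at bid) = ZAR 55,739,914.06
ZAR 55,739,914.06 × 0.63857 (sell ZAR at bid) = SEK 35,593,836.92

Net profit: SEK 223,836.92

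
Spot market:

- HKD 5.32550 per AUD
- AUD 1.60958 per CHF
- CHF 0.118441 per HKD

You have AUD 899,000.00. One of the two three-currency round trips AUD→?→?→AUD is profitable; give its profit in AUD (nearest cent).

Profitable loop is AUD → HKD → CHF → AUD:
AUD 899,000.00 × 5.32550 = HKD 4,787,624.50
HKD 4,787,624.50 × 0.118441 = CHF 567,051.03
CHF 567,051.03 × 1.60958 = AUD 912,714.00
Profit = AUD 912,714.00 − AUD 899,000.00

Profit: AUD 13,714.00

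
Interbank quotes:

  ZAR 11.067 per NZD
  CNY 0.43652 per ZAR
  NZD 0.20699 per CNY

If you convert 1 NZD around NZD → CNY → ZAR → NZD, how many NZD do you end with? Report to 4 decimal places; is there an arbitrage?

Around NZD → CNY → ZAR → NZD: 1 ÷ 0.20699 ÷ 0.43652 ÷ 11.067 = 1.000038
Product ≈ 1 (deviation 0.004%, within rounding noise).

1.0000 (no arbitrage)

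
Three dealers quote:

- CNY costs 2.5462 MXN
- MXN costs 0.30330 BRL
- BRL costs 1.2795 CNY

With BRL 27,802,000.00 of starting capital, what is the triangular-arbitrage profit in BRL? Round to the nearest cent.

Profit: BRL 334,548.70

Profitable loop is BRL → MXN → CNY → BRL:
BRL 27,802,000.00 ÷ 0.30330 = MXN 91,665,018.13
MXN 91,665,018.13 ÷ 2.5462 = CNY 36,000,714.06
CNY 36,000,714.06 ÷ 1.2795 = BRL 28,136,548.70
Profit = BRL 28,136,548.70 − BRL 27,802,000.00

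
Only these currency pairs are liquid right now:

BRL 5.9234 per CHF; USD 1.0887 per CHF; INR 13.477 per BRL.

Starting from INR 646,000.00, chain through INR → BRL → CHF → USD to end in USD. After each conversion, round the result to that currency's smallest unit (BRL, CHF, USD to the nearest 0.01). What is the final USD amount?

INR 646,000.00 ÷ 13.477 = BRL 47,933.52
BRL 47,933.52 ÷ 5.9234 = CHF 8,092.23
CHF 8,092.23 × 1.0887 = USD 8,810.01

USD 8,810.01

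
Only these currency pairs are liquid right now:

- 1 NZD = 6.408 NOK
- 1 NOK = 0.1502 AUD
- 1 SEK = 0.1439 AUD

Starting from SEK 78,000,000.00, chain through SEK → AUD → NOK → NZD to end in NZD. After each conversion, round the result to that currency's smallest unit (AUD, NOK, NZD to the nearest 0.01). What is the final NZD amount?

NZD 11,661,729.43

SEK 78,000,000.00 × 0.1439 = AUD 11,224,200.00
AUD 11,224,200.00 ÷ 0.1502 = NOK 74,728,362.18
NOK 74,728,362.18 ÷ 6.408 = NZD 11,661,729.43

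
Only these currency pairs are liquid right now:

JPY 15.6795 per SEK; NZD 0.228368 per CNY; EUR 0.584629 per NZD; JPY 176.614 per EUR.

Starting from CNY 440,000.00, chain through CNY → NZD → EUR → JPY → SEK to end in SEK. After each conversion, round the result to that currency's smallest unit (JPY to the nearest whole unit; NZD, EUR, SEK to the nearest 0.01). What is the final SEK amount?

CNY 440,000.00 × 0.228368 = NZD 100,481.92
NZD 100,481.92 × 0.584629 = EUR 58,744.64
EUR 58,744.64 × 176.614 = JPY 10,375,126
JPY 10,375,126 ÷ 15.6795 = SEK 661,700.05

SEK 661,700.05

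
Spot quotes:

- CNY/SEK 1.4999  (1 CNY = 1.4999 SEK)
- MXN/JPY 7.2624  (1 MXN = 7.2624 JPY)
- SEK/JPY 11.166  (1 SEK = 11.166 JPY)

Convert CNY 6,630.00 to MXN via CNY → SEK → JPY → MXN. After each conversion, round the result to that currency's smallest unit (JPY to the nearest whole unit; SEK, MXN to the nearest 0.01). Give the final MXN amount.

MXN 15,289.57

CNY 6,630.00 × 1.4999 = SEK 9,944.34
SEK 9,944.34 × 11.166 = JPY 111,039
JPY 111,039 ÷ 7.2624 = MXN 15,289.57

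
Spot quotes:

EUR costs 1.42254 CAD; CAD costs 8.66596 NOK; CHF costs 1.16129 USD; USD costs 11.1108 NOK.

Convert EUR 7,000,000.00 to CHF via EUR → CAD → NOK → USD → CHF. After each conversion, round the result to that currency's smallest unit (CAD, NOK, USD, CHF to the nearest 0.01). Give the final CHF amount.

EUR 7,000,000.00 × 1.42254 = CAD 9,957,780.00
CAD 9,957,780.00 × 8.66596 = NOK 86,293,723.17
NOK 86,293,723.17 ÷ 11.1108 = USD 7,766,652.55
USD 7,766,652.55 ÷ 1.16129 = CHF 6,687,952.66

CHF 6,687,952.66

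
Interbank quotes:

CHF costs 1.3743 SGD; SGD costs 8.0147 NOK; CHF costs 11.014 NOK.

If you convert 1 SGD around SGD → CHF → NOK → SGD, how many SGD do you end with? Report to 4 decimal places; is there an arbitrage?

0.9999 (no arbitrage)

Around SGD → CHF → NOK → SGD: 1 ÷ 1.3743 × 11.014 ÷ 8.0147 = 0.999945
Product ≈ 1 (deviation 0.005%, within rounding noise).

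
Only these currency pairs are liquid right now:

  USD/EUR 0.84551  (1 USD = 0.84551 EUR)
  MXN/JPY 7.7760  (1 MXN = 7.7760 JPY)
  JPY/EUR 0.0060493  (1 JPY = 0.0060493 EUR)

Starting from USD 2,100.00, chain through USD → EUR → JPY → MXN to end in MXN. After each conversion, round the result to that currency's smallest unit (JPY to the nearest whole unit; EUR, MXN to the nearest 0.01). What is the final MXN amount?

MXN 37,746.53

USD 2,100.00 × 0.84551 = EUR 1,775.57
EUR 1,775.57 ÷ 0.0060493 = JPY 293,517
JPY 293,517 ÷ 7.7760 = MXN 37,746.53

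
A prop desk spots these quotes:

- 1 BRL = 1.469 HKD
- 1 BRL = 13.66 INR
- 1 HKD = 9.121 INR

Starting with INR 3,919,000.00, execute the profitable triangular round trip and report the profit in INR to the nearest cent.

Profitable loop is INR → HKD → BRL → INR:
INR 3,919,000.00 ÷ 9.121 = HKD 429,667.80
HKD 429,667.80 ÷ 1.469 = BRL 292,489.99
BRL 292,489.99 × 13.66 = INR 3,995,413.30
Profit = INR 3,995,413.30 − INR 3,919,000.00

Profit: INR 76,413.30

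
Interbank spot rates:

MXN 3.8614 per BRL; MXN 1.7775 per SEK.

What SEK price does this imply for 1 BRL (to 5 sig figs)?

BRL/SEK = 2.1724

1 BRL × 3.8614 = 3.8614 MXN
3.8614 MXN ÷ 1.7775 = 2.17238 SEK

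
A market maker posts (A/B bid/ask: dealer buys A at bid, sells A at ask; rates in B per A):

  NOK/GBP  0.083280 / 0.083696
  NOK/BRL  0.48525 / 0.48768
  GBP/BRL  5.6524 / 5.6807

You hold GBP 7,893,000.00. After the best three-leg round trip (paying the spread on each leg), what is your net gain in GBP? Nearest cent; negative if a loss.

Net profit: GBP 162,659.29

Best loop GBP → NOK → BRL → GBP:
GBP 7,893,000.00 ÷ 0.083696 (buy NOK at ask) = NOK 94,305,582.11
NOK 94,305,582.11 × 0.48525 (sell NOK at bid) = BRL 45,761,783.72
BRL 45,761,783.72 ÷ 5.6807 (buy GBP at ask) = GBP 8,055,659.29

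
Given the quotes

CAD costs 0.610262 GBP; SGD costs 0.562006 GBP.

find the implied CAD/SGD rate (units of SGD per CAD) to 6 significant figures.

1 CAD × 0.610262 = 0.610262 GBP
0.610262 GBP ÷ 0.562006 = 1.08586 SGD

CAD/SGD = 1.08586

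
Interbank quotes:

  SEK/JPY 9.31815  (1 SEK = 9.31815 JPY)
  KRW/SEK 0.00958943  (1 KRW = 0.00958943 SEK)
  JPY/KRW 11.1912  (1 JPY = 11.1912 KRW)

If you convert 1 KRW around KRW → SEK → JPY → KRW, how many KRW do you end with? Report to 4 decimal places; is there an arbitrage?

Around KRW → SEK → JPY → KRW: 1 × 0.00958943 × 9.31815 × 11.1912 = 0.999998
Product ≈ 1 (deviation 0.000%, within rounding noise).

1.0000 (no arbitrage)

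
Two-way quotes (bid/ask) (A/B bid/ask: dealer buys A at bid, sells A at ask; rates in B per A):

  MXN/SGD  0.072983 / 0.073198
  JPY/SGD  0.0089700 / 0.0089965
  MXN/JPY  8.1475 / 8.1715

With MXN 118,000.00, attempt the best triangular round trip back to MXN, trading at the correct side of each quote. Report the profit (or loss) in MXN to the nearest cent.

Net result: MXN -185.27 (no profitable arbitrage after spreads)

Best loop MXN → JPY → SGD → MXN:
MXN 118,000.00 × 8.1475 (sell MXN at bid) = JPY 961,405
JPY 961,405 × 0.0089700 (sell JPY at bid) = SGD 8,623.80
SGD 8,623.80 ÷ 0.073198 (buy MXN at ask) = MXN 117,814.73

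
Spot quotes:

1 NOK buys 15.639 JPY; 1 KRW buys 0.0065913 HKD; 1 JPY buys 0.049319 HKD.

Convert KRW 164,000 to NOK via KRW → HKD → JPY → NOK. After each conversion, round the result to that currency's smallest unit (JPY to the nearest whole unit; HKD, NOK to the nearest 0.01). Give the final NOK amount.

KRW 164,000 × 0.0065913 = HKD 1,080.97
HKD 1,080.97 ÷ 0.049319 = JPY 21,918
JPY 21,918 ÷ 15.639 = NOK 1,401.50

NOK 1,401.50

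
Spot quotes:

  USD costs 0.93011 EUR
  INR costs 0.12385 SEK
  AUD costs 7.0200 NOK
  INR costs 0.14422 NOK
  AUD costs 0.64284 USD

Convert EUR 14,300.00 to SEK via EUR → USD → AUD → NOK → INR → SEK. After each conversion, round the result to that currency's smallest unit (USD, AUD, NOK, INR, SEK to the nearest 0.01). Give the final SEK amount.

EUR 14,300.00 ÷ 0.93011 = USD 15,374.53
USD 15,374.53 ÷ 0.64284 = AUD 23,916.57
AUD 23,916.57 × 7.0200 = NOK 167,894.32
NOK 167,894.32 ÷ 0.14422 = INR 1,164,154.21
INR 1,164,154.21 × 0.12385 = SEK 144,180.50

SEK 144,180.50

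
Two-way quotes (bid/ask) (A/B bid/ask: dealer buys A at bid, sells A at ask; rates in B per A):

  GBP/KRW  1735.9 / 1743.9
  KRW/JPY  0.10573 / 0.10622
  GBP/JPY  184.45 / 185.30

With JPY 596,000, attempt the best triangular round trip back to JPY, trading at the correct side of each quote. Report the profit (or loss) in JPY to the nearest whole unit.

Best loop JPY → KRW → GBP → JPY:
JPY 596,000 ÷ 0.10622 (buy KRW at ask) = KRW 5,610,996
KRW 5,610,996 ÷ 1743.9 (buy GBP at ask) = GBP 3,217.50
GBP 3,217.50 × 184.45 (sell GBP at bid) = JPY 593,468

Net result: JPY -2,532 (no profitable arbitrage after spreads)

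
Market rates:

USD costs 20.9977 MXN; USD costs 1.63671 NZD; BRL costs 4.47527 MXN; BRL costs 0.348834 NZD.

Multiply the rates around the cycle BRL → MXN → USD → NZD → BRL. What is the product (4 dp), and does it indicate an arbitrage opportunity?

1.0000 (no arbitrage)

Around BRL → MXN → USD → NZD → BRL: 1 × 4.47527 ÷ 20.9977 × 1.63671 ÷ 0.348834 = 1.000001
Product ≈ 1 (deviation 0.000%, within rounding noise).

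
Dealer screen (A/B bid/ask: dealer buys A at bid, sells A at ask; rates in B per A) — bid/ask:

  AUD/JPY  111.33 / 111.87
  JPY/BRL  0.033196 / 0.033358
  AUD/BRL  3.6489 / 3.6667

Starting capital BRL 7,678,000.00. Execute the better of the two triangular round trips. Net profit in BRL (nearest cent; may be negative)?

Best loop BRL → AUD → JPY → BRL:
BRL 7,678,000.00 ÷ 3.6667 (buy AUD at ask) = AUD 2,093,980.96
AUD 2,093,980.96 × 111.33 (sell AUD at bid) = JPY 233,122,901
JPY 233,122,901 × 0.033196 (sell JPY at bid) = BRL 7,738,747.81

Net profit: BRL 60,747.81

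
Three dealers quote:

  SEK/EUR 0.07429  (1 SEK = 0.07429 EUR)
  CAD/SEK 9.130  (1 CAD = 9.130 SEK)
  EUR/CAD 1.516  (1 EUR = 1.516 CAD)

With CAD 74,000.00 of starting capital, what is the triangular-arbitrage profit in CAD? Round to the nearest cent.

Profit: CAD 2,090.78

Profitable loop is CAD → SEK → EUR → CAD:
CAD 74,000.00 × 9.130 = SEK 675,620.00
SEK 675,620.00 × 0.07429 = EUR 50,191.81
EUR 50,191.81 × 1.516 = CAD 76,090.78
Profit = CAD 76,090.78 − CAD 74,000.00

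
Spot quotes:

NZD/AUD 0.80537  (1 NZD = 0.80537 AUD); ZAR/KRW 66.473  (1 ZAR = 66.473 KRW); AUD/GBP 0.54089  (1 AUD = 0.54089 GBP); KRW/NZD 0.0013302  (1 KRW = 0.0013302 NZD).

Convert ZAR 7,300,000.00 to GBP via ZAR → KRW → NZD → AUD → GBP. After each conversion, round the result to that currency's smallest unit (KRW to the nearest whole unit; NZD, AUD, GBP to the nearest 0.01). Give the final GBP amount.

ZAR 7,300,000.00 × 66.473 = KRW 485,252,900
KRW 485,252,900 × 0.0013302 = NZD 645,483.41
NZD 645,483.41 × 0.80537 = AUD 519,852.97
AUD 519,852.97 × 0.54089 = GBP 281,183.27

GBP 281,183.27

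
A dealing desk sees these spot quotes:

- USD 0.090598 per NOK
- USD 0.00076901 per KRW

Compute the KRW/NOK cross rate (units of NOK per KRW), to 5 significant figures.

KRW/NOK = 0.0084882

1 KRW × 0.00076901 = 0.00076901 USD
0.00076901 USD ÷ 0.090598 = 0.00848816 NOK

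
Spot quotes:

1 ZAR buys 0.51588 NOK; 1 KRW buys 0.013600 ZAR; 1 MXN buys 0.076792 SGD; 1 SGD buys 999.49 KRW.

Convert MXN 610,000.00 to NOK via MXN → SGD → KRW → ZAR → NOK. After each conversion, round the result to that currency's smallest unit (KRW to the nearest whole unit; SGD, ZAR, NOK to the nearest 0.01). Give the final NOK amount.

NOK 328,482.22

MXN 610,000.00 × 0.076792 = SGD 46,843.12
SGD 46,843.12 × 999.49 = KRW 46,819,230
KRW 46,819,230 × 0.013600 = ZAR 636,741.53
ZAR 636,741.53 × 0.51588 = NOK 328,482.22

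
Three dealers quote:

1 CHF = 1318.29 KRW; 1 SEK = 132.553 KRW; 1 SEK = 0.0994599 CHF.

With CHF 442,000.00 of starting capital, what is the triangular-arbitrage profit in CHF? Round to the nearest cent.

Profitable loop is CHF → SEK → KRW → CHF:
CHF 442,000.00 ÷ 0.0994599 = SEK 4,444,002.06
SEK 4,444,002.06 × 132.553 = KRW 589,065,804
KRW 589,065,804 ÷ 1318.29 = CHF 446,840.84
Profit = CHF 446,840.84 − CHF 442,000.00

Profit: CHF 4,840.84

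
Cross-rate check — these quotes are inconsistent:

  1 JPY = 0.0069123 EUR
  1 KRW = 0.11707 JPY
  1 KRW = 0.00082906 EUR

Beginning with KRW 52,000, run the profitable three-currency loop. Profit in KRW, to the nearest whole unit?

Profit: KRW 1,275

Profitable loop is KRW → EUR → JPY → KRW:
KRW 52,000 × 0.00082906 = EUR 43.11
EUR 43.11 ÷ 0.0069123 = JPY 6,237
JPY 6,237 ÷ 0.11707 = KRW 53,275
Profit = KRW 53,275 − KRW 52,000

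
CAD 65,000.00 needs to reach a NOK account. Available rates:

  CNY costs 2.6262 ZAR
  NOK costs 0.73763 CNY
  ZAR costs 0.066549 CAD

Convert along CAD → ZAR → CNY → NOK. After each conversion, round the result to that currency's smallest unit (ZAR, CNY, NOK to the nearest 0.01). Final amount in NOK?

NOK 504,203.03

CAD 65,000.00 ÷ 0.066549 = ZAR 976,723.92
ZAR 976,723.92 ÷ 2.6262 = CNY 371,915.28
CNY 371,915.28 ÷ 0.73763 = NOK 504,203.03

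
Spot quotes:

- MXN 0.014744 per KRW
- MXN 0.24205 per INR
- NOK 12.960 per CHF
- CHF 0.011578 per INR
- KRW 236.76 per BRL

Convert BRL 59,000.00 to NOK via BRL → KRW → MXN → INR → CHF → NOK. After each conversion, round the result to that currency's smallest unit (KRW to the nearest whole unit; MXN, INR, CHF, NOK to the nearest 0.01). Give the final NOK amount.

BRL 59,000.00 × 236.76 = KRW 13,968,840
KRW 13,968,840 × 0.014744 = MXN 205,956.58
MXN 205,956.58 ÷ 0.24205 = INR 850,884.45
INR 850,884.45 × 0.011578 = CHF 9,851.54
CHF 9,851.54 × 12.960 = NOK 127,675.96

NOK 127,675.96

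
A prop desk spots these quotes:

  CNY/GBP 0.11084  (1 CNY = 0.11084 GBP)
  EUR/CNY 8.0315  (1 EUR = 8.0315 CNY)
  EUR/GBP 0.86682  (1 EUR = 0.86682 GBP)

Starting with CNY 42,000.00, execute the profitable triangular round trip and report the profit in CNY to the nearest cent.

Profit: CNY 1,133.39

Profitable loop is CNY → GBP → EUR → CNY:
CNY 42,000.00 × 0.11084 = GBP 4,655.28
GBP 4,655.28 ÷ 0.86682 = EUR 5,370.53
EUR 5,370.53 × 8.0315 = CNY 43,133.39
Profit = CNY 43,133.39 − CNY 42,000.00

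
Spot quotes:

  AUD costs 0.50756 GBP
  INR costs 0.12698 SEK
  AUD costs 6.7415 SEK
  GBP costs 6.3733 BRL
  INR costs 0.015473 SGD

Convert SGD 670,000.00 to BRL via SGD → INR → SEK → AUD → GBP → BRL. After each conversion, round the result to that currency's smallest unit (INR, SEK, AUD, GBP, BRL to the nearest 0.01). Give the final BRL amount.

BRL 2,638,340.28

SGD 670,000.00 ÷ 0.015473 = INR 43,301,234.41
INR 43,301,234.41 × 0.12698 = SEK 5,498,390.75
SEK 5,498,390.75 ÷ 6.7415 = AUD 815,603.46
AUD 815,603.46 × 0.50756 = GBP 413,967.69
GBP 413,967.69 × 6.3733 = BRL 2,638,340.28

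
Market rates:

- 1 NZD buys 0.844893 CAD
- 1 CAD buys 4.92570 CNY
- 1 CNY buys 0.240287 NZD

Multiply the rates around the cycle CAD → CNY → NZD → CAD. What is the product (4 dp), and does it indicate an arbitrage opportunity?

1.0000 (no arbitrage)

Around CAD → CNY → NZD → CAD: 1 × 4.92570 × 0.240287 × 0.844893 = 1.000000
Product ≈ 1 (deviation 0.000%, within rounding noise).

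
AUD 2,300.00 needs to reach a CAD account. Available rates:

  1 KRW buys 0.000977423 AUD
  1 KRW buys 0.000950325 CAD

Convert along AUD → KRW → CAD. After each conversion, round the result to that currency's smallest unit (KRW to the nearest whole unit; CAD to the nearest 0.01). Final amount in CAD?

CAD 2,236.24

AUD 2,300.00 ÷ 0.000977423 = KRW 2,353,127
KRW 2,353,127 × 0.000950325 = CAD 2,236.24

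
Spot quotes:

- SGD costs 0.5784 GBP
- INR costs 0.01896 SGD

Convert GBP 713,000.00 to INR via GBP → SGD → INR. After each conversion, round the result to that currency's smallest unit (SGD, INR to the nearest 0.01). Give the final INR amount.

INR 65,016,399.26

GBP 713,000.00 ÷ 0.5784 = SGD 1,232,710.93
SGD 1,232,710.93 ÷ 0.01896 = INR 65,016,399.26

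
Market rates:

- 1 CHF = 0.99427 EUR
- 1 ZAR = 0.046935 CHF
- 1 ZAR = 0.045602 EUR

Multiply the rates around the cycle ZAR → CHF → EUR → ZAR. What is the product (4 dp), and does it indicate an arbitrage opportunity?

Around ZAR → CHF → EUR → ZAR: 1 × 0.046935 × 0.99427 ÷ 0.045602 = 1.023334
Product > 1; profitable direction is ZAR → CHF → EUR → ZAR.

1.0233 (arbitrage exists)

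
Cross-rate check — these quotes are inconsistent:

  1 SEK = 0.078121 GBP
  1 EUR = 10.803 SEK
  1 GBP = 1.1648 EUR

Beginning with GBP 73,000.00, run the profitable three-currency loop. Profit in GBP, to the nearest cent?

Profitable loop is GBP → SEK → EUR → GBP:
GBP 73,000.00 ÷ 0.078121 = SEK 934,447.84
SEK 934,447.84 ÷ 10.803 = EUR 86,498.92
EUR 86,498.92 ÷ 1.1648 = GBP 74,260.75
Profit = GBP 74,260.75 − GBP 73,000.00

Profit: GBP 1,260.75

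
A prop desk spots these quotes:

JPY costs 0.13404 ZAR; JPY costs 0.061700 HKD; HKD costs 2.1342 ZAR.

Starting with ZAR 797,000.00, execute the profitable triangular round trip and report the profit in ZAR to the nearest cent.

Profit: ZAR 14,283.16

Profitable loop is ZAR → HKD → JPY → ZAR:
ZAR 797,000.00 ÷ 2.1342 = HKD 373,442.04
HKD 373,442.04 ÷ 0.061700 = JPY 6,052,545
JPY 6,052,545 × 0.13404 = ZAR 811,283.16
Profit = ZAR 811,283.16 − ZAR 797,000.00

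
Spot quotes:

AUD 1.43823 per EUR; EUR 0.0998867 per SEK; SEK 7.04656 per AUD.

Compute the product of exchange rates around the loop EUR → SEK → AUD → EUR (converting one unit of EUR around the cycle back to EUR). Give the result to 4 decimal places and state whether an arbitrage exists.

0.9878 (arbitrage exists)

Around EUR → SEK → AUD → EUR: 1 ÷ 0.0998867 ÷ 7.04656 ÷ 1.43823 = 0.987841
Product < 1; profitable direction is EUR → AUD → SEK → EUR.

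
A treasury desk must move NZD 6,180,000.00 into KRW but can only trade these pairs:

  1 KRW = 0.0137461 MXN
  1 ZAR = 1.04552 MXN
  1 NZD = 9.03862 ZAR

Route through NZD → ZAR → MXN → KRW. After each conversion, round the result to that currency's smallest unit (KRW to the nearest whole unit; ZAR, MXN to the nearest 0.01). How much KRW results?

KRW 4,248,576,566

NZD 6,180,000.00 × 9.03862 = ZAR 55,858,671.60
ZAR 55,858,671.60 × 1.04552 = MXN 58,401,358.33
MXN 58,401,358.33 ÷ 0.0137461 = KRW 4,248,576,566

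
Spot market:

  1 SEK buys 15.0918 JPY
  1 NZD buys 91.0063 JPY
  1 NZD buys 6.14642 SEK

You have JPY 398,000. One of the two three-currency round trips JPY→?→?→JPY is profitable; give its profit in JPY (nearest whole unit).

Profitable loop is JPY → NZD → SEK → JPY:
JPY 398,000 ÷ 91.0063 = NZD 4,373.32
NZD 4,373.32 × 6.14642 = SEK 26,880.28
SEK 26,880.28 × 15.0918 = JPY 405,672
Profit = JPY 405,672 − JPY 398,000

Profit: JPY 7,672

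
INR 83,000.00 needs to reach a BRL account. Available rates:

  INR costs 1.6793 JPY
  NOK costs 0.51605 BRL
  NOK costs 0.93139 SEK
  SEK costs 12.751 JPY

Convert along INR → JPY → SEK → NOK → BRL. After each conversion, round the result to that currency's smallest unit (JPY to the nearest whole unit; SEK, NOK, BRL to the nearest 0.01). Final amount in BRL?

INR 83,000.00 × 1.6793 = JPY 139,382
JPY 139,382 ÷ 12.751 = SEK 10,931.06
SEK 10,931.06 ÷ 0.93139 = NOK 11,736.29
NOK 11,736.29 × 0.51605 = BRL 6,056.51

BRL 6,056.51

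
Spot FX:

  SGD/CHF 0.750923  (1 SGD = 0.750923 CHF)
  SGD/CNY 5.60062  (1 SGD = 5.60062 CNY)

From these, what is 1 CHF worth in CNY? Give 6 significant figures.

1 CHF ÷ 0.750923 = 1.33169 SGD
1.33169 SGD × 5.60062 = 7.45831 CNY

CHF/CNY = 7.45831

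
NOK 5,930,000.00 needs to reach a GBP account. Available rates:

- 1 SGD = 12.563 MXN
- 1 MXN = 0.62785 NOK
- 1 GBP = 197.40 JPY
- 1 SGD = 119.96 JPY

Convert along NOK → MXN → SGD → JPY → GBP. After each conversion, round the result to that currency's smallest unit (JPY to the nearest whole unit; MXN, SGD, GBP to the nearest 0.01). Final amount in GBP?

GBP 456,872.21

NOK 5,930,000.00 ÷ 0.62785 = MXN 9,444,931.11
MXN 9,444,931.11 ÷ 12.563 = SGD 751,805.39
SGD 751,805.39 × 119.96 = JPY 90,186,575
JPY 90,186,575 ÷ 197.40 = GBP 456,872.21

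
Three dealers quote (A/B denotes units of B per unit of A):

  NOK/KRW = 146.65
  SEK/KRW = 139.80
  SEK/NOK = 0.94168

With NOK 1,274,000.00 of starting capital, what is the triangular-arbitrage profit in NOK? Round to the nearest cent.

Profit: NOK 15,707.38

Profitable loop is NOK → SEK → KRW → NOK:
NOK 1,274,000.00 ÷ 0.94168 = SEK 1,352,901.20
SEK 1,352,901.20 × 139.80 = KRW 189,135,587
KRW 189,135,587 ÷ 146.65 = NOK 1,289,707.38
Profit = NOK 1,289,707.38 − NOK 1,274,000.00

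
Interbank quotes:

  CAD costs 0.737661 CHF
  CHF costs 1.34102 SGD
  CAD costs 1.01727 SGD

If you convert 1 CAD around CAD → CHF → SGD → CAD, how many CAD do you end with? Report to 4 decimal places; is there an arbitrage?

Around CAD → CHF → SGD → CAD: 1 × 0.737661 × 1.34102 ÷ 1.01727 = 0.972424
Product < 1; profitable direction is CAD → SGD → CHF → CAD.

0.9724 (arbitrage exists)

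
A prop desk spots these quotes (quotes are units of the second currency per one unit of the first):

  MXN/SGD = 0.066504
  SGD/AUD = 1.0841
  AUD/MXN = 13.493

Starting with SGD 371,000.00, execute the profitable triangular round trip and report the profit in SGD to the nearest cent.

Profit: SGD 10,371.54

Profitable loop is SGD → MXN → AUD → SGD:
SGD 371,000.00 ÷ 0.066504 = MXN 5,578,611.81
MXN 5,578,611.81 ÷ 13.493 = AUD 413,444.88
AUD 413,444.88 ÷ 1.0841 = SGD 381,371.54
Profit = SGD 381,371.54 − SGD 371,000.00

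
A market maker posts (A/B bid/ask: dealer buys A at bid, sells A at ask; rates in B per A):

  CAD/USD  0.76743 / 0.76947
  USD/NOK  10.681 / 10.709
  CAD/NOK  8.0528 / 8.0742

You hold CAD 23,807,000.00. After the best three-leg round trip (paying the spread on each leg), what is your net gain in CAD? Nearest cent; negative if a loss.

Net profit: CAD 361,842.78

Best loop CAD → USD → NOK → CAD:
CAD 23,807,000.00 × 0.76743 (sell CAD at bid) = USD 18,270,206.01
USD 18,270,206.01 × 10.681 (sell USD at bid) = NOK 195,144,070.39
NOK 195,144,070.39 ÷ 8.0742 (buy CAD at ask) = CAD 24,168,842.78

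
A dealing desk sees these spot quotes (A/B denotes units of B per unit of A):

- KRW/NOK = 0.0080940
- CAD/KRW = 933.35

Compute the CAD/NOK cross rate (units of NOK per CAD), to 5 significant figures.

1 CAD × 933.35 = 933.35 KRW
933.35 KRW × 0.0080940 = 7.55453 NOK

CAD/NOK = 7.5545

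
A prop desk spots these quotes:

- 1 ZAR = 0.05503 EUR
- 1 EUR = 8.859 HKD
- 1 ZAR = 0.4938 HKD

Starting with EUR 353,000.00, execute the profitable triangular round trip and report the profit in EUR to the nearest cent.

Profitable loop is EUR → ZAR → HKD → EUR:
EUR 353,000.00 ÷ 0.05503 = ZAR 6,414,682.90
ZAR 6,414,682.90 × 0.4938 = HKD 3,167,570.42
HKD 3,167,570.42 ÷ 8.859 = EUR 357,553.95
Profit = EUR 357,553.95 − EUR 353,000.00

Profit: EUR 4,553.95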